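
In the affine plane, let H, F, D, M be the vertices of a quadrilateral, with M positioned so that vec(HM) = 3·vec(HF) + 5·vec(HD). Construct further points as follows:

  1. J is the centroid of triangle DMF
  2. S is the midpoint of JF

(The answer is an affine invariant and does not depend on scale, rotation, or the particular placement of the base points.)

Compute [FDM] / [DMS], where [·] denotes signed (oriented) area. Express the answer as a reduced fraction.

[FDM]:[DMS] = 3/2

Work in coordinates with H = (0, 0), F = (1, 0), D = (0, 1), M = (3, 5).
1. J is the centroid of triangle DMF ⇒ J = (4/3, 2)
2. S is the midpoint of JF ⇒ S = (7/6, 1)
2·[FDM] = -7, 2·[DMS] = -14/3
[FDM]:[DMS] = -7:-14/3 = 3/2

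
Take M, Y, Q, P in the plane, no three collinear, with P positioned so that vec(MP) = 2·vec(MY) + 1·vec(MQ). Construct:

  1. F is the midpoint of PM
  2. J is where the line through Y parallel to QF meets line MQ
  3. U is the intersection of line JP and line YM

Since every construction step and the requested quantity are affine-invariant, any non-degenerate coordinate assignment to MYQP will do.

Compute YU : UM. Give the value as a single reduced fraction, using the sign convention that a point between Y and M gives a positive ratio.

Set M = (0, 0), Y = (1, 0), Q = (0, 1), P = (2, 1); any affine frame gives the same invariant.
1. F is the midpoint of PM ⇒ F = (1, 1/2)
2. J is where the line through Y parallel to QF meets line MQ ⇒ J = (0, 1/2)
3. U is the intersection of line JP and line YM ⇒ U = (-2, 0)
U = Y + t·(M−Y) with t = 3, so YU:UM = t:(1−t) = 3:-2

YU:UM = -3/2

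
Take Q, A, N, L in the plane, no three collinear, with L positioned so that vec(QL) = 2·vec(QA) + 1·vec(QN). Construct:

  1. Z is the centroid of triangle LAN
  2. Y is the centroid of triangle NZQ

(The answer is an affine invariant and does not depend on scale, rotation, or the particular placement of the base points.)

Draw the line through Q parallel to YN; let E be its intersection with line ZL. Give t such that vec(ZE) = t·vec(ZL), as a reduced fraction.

Assign Q = (0, 0), A = (1, 0), N = (0, 1), L = (2, 1) — the answer is frame-independent, so this choice is without loss of generality.
1. Z is the centroid of triangle LAN ⇒ Z = (1, 2/3)
2. Y is the centroid of triangle NZQ ⇒ Y = (1/3, 5/9)
through Q parallel to YN: direction (-1/3, 4/9); meets ZL at E = (-1/5, 4/15)
E = Z + t·(L−Z) with t = -6/5

t = -6/5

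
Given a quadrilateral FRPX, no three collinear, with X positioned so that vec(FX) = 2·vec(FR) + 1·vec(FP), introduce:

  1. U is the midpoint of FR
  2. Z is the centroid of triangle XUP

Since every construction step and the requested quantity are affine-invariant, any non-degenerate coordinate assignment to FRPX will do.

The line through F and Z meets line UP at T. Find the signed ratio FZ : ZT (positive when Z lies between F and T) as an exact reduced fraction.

FZ:ZT = -7/4

Work in coordinates with F = (0, 0), R = (1, 0), P = (0, 1), X = (2, 1).
1. U is the midpoint of FR ⇒ U = (1/2, 0)
2. Z is the centroid of triangle XUP ⇒ Z = (5/6, 2/3)
line FZ meets UP at T = (5/14, 2/7)
Z = F + t·(T−F) with t = 7/3, so FZ:ZT = 7/3:-4/3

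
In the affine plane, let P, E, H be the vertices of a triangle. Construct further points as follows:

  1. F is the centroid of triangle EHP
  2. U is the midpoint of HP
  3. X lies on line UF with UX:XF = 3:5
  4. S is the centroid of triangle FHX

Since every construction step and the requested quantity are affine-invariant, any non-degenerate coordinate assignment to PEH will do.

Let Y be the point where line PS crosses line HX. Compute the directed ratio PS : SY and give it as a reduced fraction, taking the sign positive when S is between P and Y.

Assign P = (0, 0), E = (1, 0), H = (0, 1) — the answer is frame-independent, so this choice is without loss of generality.
1. F is the centroid of triangle EHP ⇒ F = (1/3, 1/3)
2. U is the midpoint of HP ⇒ U = (0, 1/2)
3. X lies on line UF with UX:XF = 3:5 ⇒ X = (1/8, 7/16)
4. S is the centroid of triangle FHX ⇒ S = (11/72, 85/144)
line PS meets HX at Y = (11/92, 85/184)
S = P + t·(Y−P) with t = 23/18, so PS:SY = 23/18:-5/18

PS:SY = -23/5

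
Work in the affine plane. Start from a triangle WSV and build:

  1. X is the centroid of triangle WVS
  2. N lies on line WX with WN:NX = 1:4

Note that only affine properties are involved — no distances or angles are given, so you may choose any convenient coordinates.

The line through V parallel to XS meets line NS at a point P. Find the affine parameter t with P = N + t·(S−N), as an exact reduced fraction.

t = 9/4

Assign W = (0, 0), S = (1, 0), V = (0, 1) — the answer is frame-independent, so this choice is without loss of generality.
1. X is the centroid of triangle WVS ⇒ X = (1/3, 1/3)
2. N lies on line WX with WN:NX = 1:4 ⇒ N = (1/15, 1/15)
through V parallel to XS: direction (2/3, -1/3); meets NS at P = (13/6, -1/12)
P = N + t·(S−N) with t = 9/4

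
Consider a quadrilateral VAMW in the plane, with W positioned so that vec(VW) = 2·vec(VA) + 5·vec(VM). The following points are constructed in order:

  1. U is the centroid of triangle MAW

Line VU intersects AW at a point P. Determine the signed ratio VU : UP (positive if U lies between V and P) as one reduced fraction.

Assign V = (0, 0), A = (1, 0), M = (0, 1), W = (2, 5) — the answer is frame-independent, so this choice is without loss of generality.
1. U is the centroid of triangle MAW ⇒ U = (1, 2)
line VU meets AW at P = (5/3, 10/3)
U = V + t·(P−V) with t = 3/5, so VU:UP = 3/5:2/5

VU:UP = 3/2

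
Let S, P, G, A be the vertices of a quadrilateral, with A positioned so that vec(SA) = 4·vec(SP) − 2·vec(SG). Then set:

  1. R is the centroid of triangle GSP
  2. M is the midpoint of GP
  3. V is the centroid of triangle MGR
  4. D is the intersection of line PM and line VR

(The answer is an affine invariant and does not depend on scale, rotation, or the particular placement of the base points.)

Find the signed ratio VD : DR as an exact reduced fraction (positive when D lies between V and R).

Assign S = (0, 0), P = (1, 0), G = (0, 1), A = (4, -2) — the answer is frame-independent, so this choice is without loss of generality.
1. R is the centroid of triangle GSP ⇒ R = (1/3, 1/3)
2. M is the midpoint of GP ⇒ M = (1/2, 1/2)
3. V is the centroid of triangle MGR ⇒ V = (5/18, 11/18)
4. D is the intersection of line PM and line VR ⇒ D = (1/4, 3/4)
D = V + t·(R−V) with t = -1/2, so VD:DR = t:(1−t) = -1/2:3/2

VD:DR = -1/3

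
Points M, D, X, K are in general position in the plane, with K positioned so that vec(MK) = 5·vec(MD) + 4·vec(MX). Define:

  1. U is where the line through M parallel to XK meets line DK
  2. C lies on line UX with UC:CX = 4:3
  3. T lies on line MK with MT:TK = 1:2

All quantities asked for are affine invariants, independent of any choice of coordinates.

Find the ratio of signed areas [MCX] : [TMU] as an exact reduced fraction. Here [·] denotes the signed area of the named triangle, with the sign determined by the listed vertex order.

[MCX]:[TMU] = 9/7

Work in coordinates with M = (0, 0), D = (1, 0), X = (0, 1), K = (5, 4).
1. U is where the line through M parallel to XK meets line DK ⇒ U = (5/2, 3/2)
2. C lies on line UX with UC:CX = 4:3 ⇒ C = (15/14, 17/14)
3. T lies on line MK with MT:TK = 1:2 ⇒ T = (5/3, 4/3)
2·[MCX] = 15/14, 2·[TMU] = 5/6
[MCX]:[TMU] = 15/14:5/6 = 9/7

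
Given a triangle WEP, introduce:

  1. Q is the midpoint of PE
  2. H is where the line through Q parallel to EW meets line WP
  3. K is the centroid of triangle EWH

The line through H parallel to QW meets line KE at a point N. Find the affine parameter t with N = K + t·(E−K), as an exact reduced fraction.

t = -4/5

Assign W = (0, 0), E = (1, 0), P = (0, 1) — the answer is frame-independent, so this choice is without loss of generality.
1. Q is the midpoint of PE ⇒ Q = (1/2, 1/2)
2. H is where the line through Q parallel to EW meets line WP ⇒ H = (0, 1/2)
3. K is the centroid of triangle EWH ⇒ K = (1/3, 1/6)
through H parallel to QW: direction (-1/2, -1/2); meets KE at N = (-1/5, 3/10)
N = K + t·(E−K) with t = -4/5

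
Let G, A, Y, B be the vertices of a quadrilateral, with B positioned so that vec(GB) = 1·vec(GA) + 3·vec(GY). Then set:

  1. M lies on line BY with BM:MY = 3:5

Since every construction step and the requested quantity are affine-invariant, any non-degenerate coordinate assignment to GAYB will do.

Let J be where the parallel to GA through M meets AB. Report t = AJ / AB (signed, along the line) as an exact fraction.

Work in coordinates with G = (0, 0), A = (1, 0), Y = (0, 1), B = (1, 3).
1. M lies on line BY with BM:MY = 3:5 ⇒ M = (5/8, 9/4)
through M parallel to GA: direction (1, 0); meets AB at J = (1, 9/4)
J = A + t·(B−A) with t = 3/4

t = 3/4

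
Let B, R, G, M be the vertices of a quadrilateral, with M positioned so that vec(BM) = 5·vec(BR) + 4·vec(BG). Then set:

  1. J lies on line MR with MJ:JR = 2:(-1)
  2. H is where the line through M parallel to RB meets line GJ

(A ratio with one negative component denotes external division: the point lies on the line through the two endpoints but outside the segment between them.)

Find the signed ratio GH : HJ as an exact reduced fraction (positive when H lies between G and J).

GH:HJ = -3/8

Set B = (0, 0), R = (1, 0), G = (0, 1), M = (5, 4); any affine frame gives the same invariant.
1. J lies on line MR with MJ:JR = 2:(-1) ⇒ J = (-3, -4)
2. H is where the line through M parallel to RB meets line GJ ⇒ H = (9/5, 4)
H = G + t·(J−G) with t = -3/5, so GH:HJ = t:(1−t) = -3/5:8/5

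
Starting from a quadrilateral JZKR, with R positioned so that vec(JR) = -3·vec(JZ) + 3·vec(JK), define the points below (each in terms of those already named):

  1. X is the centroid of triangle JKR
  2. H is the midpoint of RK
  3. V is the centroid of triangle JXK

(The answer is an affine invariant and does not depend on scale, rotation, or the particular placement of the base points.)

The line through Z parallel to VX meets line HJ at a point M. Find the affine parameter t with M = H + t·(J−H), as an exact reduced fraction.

t = -1/9

Work in coordinates with J = (0, 0), Z = (1, 0), K = (0, 1), R = (-3, 3).
1. X is the centroid of triangle JKR ⇒ X = (-1, 4/3)
2. H is the midpoint of RK ⇒ H = (-3/2, 2)
3. V is the centroid of triangle JXK ⇒ V = (-1/3, 7/9)
through Z parallel to VX: direction (-2/3, 5/9); meets HJ at M = (-5/3, 20/9)
M = H + t·(J−H) with t = -1/9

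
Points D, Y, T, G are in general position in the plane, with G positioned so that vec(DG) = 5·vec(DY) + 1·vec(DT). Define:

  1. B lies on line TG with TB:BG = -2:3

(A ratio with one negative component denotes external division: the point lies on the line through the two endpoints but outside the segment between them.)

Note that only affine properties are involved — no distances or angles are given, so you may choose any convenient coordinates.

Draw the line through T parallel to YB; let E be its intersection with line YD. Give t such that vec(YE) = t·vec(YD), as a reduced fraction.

t = -10

Work in coordinates with D = (0, 0), Y = (1, 0), T = (0, 1), G = (5, 1).
1. B lies on line TG with TB:BG = -2:3 ⇒ B = (-10, 1)
through T parallel to YB: direction (-11, 1); meets YD at E = (11, 0)
E = Y + t·(D−Y) with t = -10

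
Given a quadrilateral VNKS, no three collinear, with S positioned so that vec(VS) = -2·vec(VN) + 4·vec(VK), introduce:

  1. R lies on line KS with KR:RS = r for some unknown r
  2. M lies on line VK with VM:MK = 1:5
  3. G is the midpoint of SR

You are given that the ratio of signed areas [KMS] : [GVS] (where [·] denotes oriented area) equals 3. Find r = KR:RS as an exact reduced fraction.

Assign V = (0, 0), N = (1, 0), K = (0, 1), S = (-2, 4) — the answer is frame-independent, so this choice is without loss of generality.
1. With KR:RS = r, write λ = r/(r+1) so R = K + λ·(S−K); R is affine-linear in λ
2. M lies on line VK with VM:MK = 1:5 ⇒ M = (0, 1/6)
3. G is the midpoint of SR ⇒ G is an affine combination of earlier points and hence also affine-linear in λ
Every point depending on R is an affine combination of R and λ-independent points, so each such coordinate is linear in λ; the λ² term in each signed area is a multiple of (S−K)×(S−K) = 0, so 2·[KMS] and 2·[GVS] are each linear in λ. Evaluating at λ=0 and λ=1:
  2·[KMS] = -5/3,   2·[GVS] = λ − 1
So [KMS]:[GVS] = (-5/3) / (λ − 1). Setting this equal to 3:
  -5/3 = 3·(λ − 1)  ⇒  λ = 4/9
Then r = λ/(1−λ) = (4/9)/(5/9) = 4/5. Check: with r = 4/5, R = (-8/9, 7/3) and [KMS]:[GVS] = 3 as required.

r = 4/5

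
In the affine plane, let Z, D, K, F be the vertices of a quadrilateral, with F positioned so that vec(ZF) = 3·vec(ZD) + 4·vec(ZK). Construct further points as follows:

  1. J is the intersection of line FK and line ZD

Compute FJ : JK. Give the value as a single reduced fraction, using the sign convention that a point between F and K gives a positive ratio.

Choose coordinates Z = (0, 0), D = (1, 0), K = (0, 1), F = (3, 4).
1. J is the intersection of line FK and line ZD ⇒ J = (-1, 0)
J = F + t·(K−F) with t = 4/3, so FJ:JK = t:(1−t) = 4/3:-1/3

FJ:JK = -4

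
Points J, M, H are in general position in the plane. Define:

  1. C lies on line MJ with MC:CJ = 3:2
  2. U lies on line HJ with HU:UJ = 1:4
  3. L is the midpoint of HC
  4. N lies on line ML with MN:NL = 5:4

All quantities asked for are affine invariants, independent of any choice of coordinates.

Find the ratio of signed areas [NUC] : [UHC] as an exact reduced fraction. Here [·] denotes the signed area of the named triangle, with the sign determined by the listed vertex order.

[NUC]:[UHC] = -53/18

Assign J = (0, 0), M = (1, 0), H = (0, 1) — the answer is frame-independent, so this choice is without loss of generality.
1. C lies on line MJ with MC:CJ = 3:2 ⇒ C = (2/5, 0)
2. U lies on line HJ with HU:UJ = 1:4 ⇒ U = (0, 4/5)
3. L is the midpoint of HC ⇒ L = (1/5, 1/2)
4. N lies on line ML with MN:NL = 5:4 ⇒ N = (5/9, 5/18)
2·[NUC] = 53/225, 2·[UHC] = -2/25
[NUC]:[UHC] = 53/225:-2/25 = -53/18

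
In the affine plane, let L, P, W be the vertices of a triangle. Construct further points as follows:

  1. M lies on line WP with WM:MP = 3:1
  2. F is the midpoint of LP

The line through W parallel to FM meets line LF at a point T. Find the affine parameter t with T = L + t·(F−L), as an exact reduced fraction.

Work in coordinates with L = (0, 0), P = (1, 0), W = (0, 1).
1. M lies on line WP with WM:MP = 3:1 ⇒ M = (3/4, 1/4)
2. F is the midpoint of LP ⇒ F = (1/2, 0)
through W parallel to FM: direction (1/4, 1/4); meets LF at T = (-1, 0)
T = L + t·(F−L) with t = -2

t = -2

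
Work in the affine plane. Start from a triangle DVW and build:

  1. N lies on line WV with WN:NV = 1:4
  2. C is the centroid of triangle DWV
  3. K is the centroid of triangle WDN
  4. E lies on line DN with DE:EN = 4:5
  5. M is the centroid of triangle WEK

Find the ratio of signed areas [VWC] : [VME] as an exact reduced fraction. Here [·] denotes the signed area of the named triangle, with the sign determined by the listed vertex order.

Choose coordinates D = (0, 0), V = (1, 0), W = (0, 1).
1. N lies on line WV with WN:NV = 1:4 ⇒ N = (1/5, 4/5)
2. C is the centroid of triangle DWV ⇒ C = (1/3, 1/3)
3. K is the centroid of triangle WDN ⇒ K = (1/15, 3/5)
4. E lies on line DN with DE:EN = 4:5 ⇒ E = (4/45, 16/45)
5. M is the centroid of triangle WEK ⇒ M = (7/135, 88/135)
2·[VWC] = 1/3, 2·[VME] = 104/405
[VWC]:[VME] = 1/3:104/405 = 135/104

[VWC]:[VME] = 135/104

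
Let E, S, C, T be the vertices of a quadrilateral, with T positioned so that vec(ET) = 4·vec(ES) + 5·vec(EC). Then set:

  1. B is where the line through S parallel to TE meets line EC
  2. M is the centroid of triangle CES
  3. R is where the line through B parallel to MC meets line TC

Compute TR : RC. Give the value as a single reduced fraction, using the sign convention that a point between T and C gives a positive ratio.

Choose coordinates E = (0, 0), S = (1, 0), C = (0, 1), T = (4, 5).
1. B is where the line through S parallel to TE meets line EC ⇒ B = (0, -5/4)
2. M is the centroid of triangle CES ⇒ M = (1/3, 1/3)
3. R is where the line through B parallel to MC meets line TC ⇒ R = (-3/4, 1/4)
R = T + t·(C−T) with t = 19/16, so TR:RC = t:(1−t) = 19/16:-3/16

TR:RC = -19/3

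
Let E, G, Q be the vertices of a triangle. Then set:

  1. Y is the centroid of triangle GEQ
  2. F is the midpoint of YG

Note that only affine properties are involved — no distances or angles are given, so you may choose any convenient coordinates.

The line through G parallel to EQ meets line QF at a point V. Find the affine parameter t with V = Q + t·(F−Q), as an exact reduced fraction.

Work in coordinates with E = (0, 0), G = (1, 0), Q = (0, 1).
1. Y is the centroid of triangle GEQ ⇒ Y = (1/3, 1/3)
2. F is the midpoint of YG ⇒ F = (2/3, 1/6)
through G parallel to EQ: direction (0, 1); meets QF at V = (1, -1/4)
V = Q + t·(F−Q) with t = 3/2

t = 3/2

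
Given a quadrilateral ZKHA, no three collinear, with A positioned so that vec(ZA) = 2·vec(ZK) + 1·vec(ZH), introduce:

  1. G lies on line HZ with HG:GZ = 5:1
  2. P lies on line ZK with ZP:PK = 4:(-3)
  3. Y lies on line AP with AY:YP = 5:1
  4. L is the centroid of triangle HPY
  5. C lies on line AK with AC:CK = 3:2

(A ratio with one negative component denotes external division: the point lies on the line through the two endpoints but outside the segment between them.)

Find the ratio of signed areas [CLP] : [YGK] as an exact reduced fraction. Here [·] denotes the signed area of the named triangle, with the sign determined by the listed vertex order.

[CLP]:[YGK] = -39/55

Work in coordinates with Z = (0, 0), K = (1, 0), H = (0, 1), A = (2, 1).
1. G lies on line HZ with HG:GZ = 5:1 ⇒ G = (0, 1/6)
2. P lies on line ZK with ZP:PK = 4:(-3) ⇒ P = (4, 0)
3. Y lies on line AP with AY:YP = 5:1 ⇒ Y = (11/3, 1/6)
4. L is the centroid of triangle HPY ⇒ L = (23/9, 7/18)
5. C lies on line AK with AC:CK = 3:2 ⇒ C = (7/5, 2/5)
2·[CLP] = -13/30, 2·[YGK] = 11/18
[CLP]:[YGK] = -13/30:11/18 = -39/55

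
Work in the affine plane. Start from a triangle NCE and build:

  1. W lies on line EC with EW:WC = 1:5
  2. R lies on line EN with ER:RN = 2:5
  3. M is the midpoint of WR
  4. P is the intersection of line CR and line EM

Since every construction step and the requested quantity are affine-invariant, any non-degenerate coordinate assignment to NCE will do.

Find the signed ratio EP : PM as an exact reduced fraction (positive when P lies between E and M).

Assign N = (0, 0), C = (1, 0), E = (0, 1) — the answer is frame-independent, so this choice is without loss of generality.
1. W lies on line EC with EW:WC = 1:5 ⇒ W = (1/6, 5/6)
2. R lies on line EN with ER:RN = 2:5 ⇒ R = (0, 5/7)
3. M is the midpoint of WR ⇒ M = (1/12, 65/84)
4. P is the intersection of line CR and line EM ⇒ P = (1/7, 30/49)
P = E + t·(M−E) with t = 12/7, so EP:PM = t:(1−t) = 12/7:-5/7

EP:PM = -12/5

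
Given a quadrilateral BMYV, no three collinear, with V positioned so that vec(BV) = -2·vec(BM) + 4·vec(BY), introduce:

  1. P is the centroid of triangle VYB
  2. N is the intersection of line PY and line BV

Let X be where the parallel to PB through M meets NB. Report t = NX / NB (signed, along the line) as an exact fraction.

Choose coordinates B = (0, 0), M = (1, 0), Y = (0, 1), V = (-2, 4).
1. P is the centroid of triangle VYB ⇒ P = (-2/3, 5/3)
2. N is the intersection of line PY and line BV ⇒ N = (-1, 2)
through M parallel to PB: direction (2/3, -5/3); meets NB at X = (5, -10)
X = N + t·(B−N) with t = 6

t = 6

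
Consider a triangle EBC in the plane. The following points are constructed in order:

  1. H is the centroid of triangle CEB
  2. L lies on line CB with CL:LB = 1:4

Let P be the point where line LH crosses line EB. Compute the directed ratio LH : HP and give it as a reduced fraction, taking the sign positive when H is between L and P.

Choose coordinates E = (0, 0), B = (1, 0), C = (0, 1).
1. H is the centroid of triangle CEB ⇒ H = (1/3, 1/3)
2. L lies on line CB with CL:LB = 1:4 ⇒ L = (1/5, 4/5)
line LH meets EB at P = (3/7, 0)
H = L + t·(P−L) with t = 7/12, so LH:HP = 7/12:5/12

LH:HP = 7/5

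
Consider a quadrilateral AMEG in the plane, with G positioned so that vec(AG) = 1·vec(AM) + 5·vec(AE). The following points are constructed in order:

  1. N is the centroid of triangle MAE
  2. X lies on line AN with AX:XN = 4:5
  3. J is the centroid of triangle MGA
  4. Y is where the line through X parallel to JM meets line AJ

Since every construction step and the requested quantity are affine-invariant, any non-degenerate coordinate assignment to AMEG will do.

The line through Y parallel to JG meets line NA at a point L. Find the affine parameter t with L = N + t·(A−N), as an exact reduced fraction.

Set A = (0, 0), M = (1, 0), E = (0, 1), G = (1, 5); any affine frame gives the same invariant.
1. N is the centroid of triangle MAE ⇒ N = (1/3, 1/3)
2. X lies on line AN with AX:XN = 4:5 ⇒ X = (4/27, 4/27)
3. J is the centroid of triangle MGA ⇒ J = (2/3, 5/3)
4. Y is where the line through X parallel to JM meets line AJ ⇒ Y = (16/135, 8/27)
through Y parallel to JG: direction (1/3, 10/3); meets NA at L = (8/81, 8/81)
L = N + t·(A−N) with t = 19/27

t = 19/27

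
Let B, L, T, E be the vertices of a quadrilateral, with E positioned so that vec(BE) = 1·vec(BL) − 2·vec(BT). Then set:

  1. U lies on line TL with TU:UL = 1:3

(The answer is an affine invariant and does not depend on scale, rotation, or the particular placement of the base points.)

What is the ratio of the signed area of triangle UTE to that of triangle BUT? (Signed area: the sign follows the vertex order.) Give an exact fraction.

[UTE]:[BUT] = 2

Work in coordinates with B = (0, 0), L = (1, 0), T = (0, 1), E = (1, -2).
1. U lies on line TL with TU:UL = 1:3 ⇒ U = (1/4, 3/4)
2·[UTE] = 1/2, 2·[BUT] = 1/4
[UTE]:[BUT] = 1/2:1/4 = 2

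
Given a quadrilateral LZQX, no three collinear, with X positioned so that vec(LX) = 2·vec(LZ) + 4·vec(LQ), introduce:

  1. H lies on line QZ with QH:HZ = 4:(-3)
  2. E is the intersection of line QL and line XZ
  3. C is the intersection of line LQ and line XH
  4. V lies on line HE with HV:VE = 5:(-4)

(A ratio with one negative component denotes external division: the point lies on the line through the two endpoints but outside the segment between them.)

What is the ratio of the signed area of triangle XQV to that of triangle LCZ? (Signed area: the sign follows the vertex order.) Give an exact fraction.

Assign L = (0, 0), Z = (1, 0), Q = (0, 1), X = (2, 4) — the answer is frame-independent, so this choice is without loss of generality.
1. H lies on line QZ with QH:HZ = 4:(-3) ⇒ H = (4, -3)
2. E is the intersection of line QL and line XZ ⇒ E = (0, -4)
3. C is the intersection of line LQ and line XH ⇒ C = (0, 11)
4. V lies on line HE with HV:VE = 5:(-4) ⇒ V = (-16, -8)
2·[XQV] = -30, 2·[LCZ] = -11
[XQV]:[LCZ] = -30:-11 = 30/11

[XQV]:[LCZ] = 30/11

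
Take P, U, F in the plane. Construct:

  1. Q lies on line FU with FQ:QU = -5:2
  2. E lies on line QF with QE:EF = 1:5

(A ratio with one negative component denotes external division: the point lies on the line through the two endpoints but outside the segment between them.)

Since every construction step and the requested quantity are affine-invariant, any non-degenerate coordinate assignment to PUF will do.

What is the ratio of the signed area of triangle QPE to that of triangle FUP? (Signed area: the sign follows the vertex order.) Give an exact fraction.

Assign P = (0, 0), U = (1, 0), F = (0, 1) — the answer is frame-independent, so this choice is without loss of generality.
1. Q lies on line FU with FQ:QU = -5:2 ⇒ Q = (5/3, -2/3)
2. E lies on line QF with QE:EF = 1:5 ⇒ E = (25/18, -7/18)
2·[QPE] = -5/18, 2·[FUP] = -1
[QPE]:[FUP] = -5/18:-1 = 5/18

[QPE]:[FUP] = 5/18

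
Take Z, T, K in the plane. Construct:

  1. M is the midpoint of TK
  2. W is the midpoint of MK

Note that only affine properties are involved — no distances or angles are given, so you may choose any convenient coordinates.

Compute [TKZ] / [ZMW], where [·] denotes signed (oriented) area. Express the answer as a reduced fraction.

Set Z = (0, 0), T = (1, 0), K = (0, 1); any affine frame gives the same invariant.
1. M is the midpoint of TK ⇒ M = (1/2, 1/2)
2. W is the midpoint of MK ⇒ W = (1/4, 3/4)
2·[TKZ] = 1, 2·[ZMW] = 1/4
[TKZ]:[ZMW] = 1:1/4 = 4

[TKZ]:[ZMW] = 4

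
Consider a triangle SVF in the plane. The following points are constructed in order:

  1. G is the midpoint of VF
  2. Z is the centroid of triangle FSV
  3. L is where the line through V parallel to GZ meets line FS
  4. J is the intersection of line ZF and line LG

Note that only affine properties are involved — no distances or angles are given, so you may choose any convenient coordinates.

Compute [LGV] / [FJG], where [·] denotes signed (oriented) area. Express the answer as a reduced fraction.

Assign S = (0, 0), V = (1, 0), F = (0, 1) — the answer is frame-independent, so this choice is without loss of generality.
1. G is the midpoint of VF ⇒ G = (1/2, 1/2)
2. Z is the centroid of triangle FSV ⇒ Z = (1/3, 1/3)
3. L is where the line through V parallel to GZ meets line FS ⇒ L = (0, -1)
4. J is the intersection of line ZF and line LG ⇒ J = (2/5, 1/5)
2·[LGV] = -1, 2·[FJG] = 1/5
[LGV]:[FJG] = -1:1/5 = -5

[LGV]:[FJG] = -5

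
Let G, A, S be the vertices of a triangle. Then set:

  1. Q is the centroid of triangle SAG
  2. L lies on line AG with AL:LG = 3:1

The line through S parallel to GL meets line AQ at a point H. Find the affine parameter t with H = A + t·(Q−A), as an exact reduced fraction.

Choose coordinates G = (0, 0), A = (1, 0), S = (0, 1).
1. Q is the centroid of triangle SAG ⇒ Q = (1/3, 1/3)
2. L lies on line AG with AL:LG = 3:1 ⇒ L = (1/4, 0)
through S parallel to GL: direction (1/4, 0); meets AQ at H = (-1, 1)
H = A + t·(Q−A) with t = 3

t = 3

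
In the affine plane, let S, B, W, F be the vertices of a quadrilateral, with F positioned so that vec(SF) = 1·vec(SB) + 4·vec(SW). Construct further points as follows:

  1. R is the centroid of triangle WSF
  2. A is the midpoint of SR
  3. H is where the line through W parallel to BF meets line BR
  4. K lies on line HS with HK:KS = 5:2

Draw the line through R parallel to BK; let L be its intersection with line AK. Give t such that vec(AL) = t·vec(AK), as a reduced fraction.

t = -4

Choose coordinates S = (0, 0), B = (1, 0), W = (0, 1), F = (1, 4).
1. R is the centroid of triangle WSF ⇒ R = (1/3, 5/3)
2. A is the midpoint of SR ⇒ A = (1/6, 5/6)
3. H is where the line through W parallel to BF meets line BR ⇒ H = (0, 5/2)
4. K lies on line HS with HK:KS = 5:2 ⇒ K = (0, 5/7)
through R parallel to BK: direction (-1, 5/7); meets AK at L = (5/6, 55/42)
L = A + t·(K−A) with t = -4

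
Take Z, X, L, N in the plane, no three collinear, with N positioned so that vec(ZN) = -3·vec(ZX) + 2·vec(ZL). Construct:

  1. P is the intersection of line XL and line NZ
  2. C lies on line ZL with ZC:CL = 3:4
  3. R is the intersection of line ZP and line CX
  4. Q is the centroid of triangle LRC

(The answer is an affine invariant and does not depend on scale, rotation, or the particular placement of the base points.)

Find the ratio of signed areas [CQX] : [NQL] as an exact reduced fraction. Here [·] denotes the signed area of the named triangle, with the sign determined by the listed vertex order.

[CQX]:[NQL] = -10/51

Work in coordinates with Z = (0, 0), X = (1, 0), L = (0, 1), N = (-3, 2).
1. P is the intersection of line XL and line NZ ⇒ P = (3, -2)
2. C lies on line ZL with ZC:CL = 3:4 ⇒ C = (0, 3/7)
3. R is the intersection of line ZP and line CX ⇒ R = (-9/5, 6/5)
4. Q is the centroid of triangle LRC ⇒ Q = (-3/5, 92/105)
2·[CQX] = -4/21, 2·[NQL] = 34/35
[CQX]:[NQL] = -4/21:34/35 = -10/51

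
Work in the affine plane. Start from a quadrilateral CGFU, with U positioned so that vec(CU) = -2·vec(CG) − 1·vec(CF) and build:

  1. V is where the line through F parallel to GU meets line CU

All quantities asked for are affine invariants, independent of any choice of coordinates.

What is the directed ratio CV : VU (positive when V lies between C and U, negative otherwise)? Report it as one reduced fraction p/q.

CV:VU = -3/4

Work in coordinates with C = (0, 0), G = (1, 0), F = (0, 1), U = (-2, -1).
1. V is where the line through F parallel to GU meets line CU ⇒ V = (6, 3)
V = C + t·(U−C) with t = -3, so CV:VU = t:(1−t) = -3:4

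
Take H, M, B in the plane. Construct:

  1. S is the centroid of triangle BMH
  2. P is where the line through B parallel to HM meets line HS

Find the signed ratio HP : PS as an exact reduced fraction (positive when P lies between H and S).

Assign H = (0, 0), M = (1, 0), B = (0, 1) — the answer is frame-independent, so this choice is without loss of generality.
1. S is the centroid of triangle BMH ⇒ S = (1/3, 1/3)
2. P is where the line through B parallel to HM meets line HS ⇒ P = (1, 1)
P = H + t·(S−H) with t = 3, so HP:PS = t:(1−t) = 3:-2

HP:PS = -3/2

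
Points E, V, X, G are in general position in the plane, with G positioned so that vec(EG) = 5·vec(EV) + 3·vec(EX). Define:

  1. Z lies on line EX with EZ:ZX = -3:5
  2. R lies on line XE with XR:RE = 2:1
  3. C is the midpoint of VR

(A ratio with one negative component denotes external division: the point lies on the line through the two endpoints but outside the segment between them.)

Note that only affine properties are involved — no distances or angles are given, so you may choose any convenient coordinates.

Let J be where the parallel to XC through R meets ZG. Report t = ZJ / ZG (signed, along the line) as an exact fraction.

Assign E = (0, 0), V = (1, 0), X = (0, 1), G = (5, 3) — the answer is frame-independent, so this choice is without loss of generality.
1. Z lies on line EX with EZ:ZX = -3:5 ⇒ Z = (0, -3/2)
2. R lies on line XE with XR:RE = 2:1 ⇒ R = (0, 1/3)
3. C is the midpoint of VR ⇒ C = (1/2, 1/6)
through R parallel to XC: direction (1/2, -5/6); meets ZG at J = (5/7, -6/7)
J = Z + t·(G−Z) with t = 1/7

t = 1/7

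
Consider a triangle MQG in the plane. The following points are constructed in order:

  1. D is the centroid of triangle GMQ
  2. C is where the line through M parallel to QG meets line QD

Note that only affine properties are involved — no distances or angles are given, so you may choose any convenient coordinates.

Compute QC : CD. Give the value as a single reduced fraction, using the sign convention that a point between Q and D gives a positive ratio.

Assign M = (0, 0), Q = (1, 0), G = (0, 1) — the answer is frame-independent, so this choice is without loss of generality.
1. D is the centroid of triangle GMQ ⇒ D = (1/3, 1/3)
2. C is where the line through M parallel to QG meets line QD ⇒ C = (-1, 1)
C = Q + t·(D−Q) with t = 3, so QC:CD = t:(1−t) = 3:-2

QC:CD = -3/2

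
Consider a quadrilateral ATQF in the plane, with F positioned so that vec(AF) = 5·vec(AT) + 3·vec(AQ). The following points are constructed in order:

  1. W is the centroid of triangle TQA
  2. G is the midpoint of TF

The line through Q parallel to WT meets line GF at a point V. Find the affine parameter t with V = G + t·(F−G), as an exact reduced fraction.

t = -4/5

Set A = (0, 0), T = (1, 0), Q = (0, 1), F = (5, 3); any affine frame gives the same invariant.
1. W is the centroid of triangle TQA ⇒ W = (1/3, 1/3)
2. G is the midpoint of TF ⇒ G = (3, 3/2)
through Q parallel to WT: direction (2/3, -1/3); meets GF at V = (7/5, 3/10)
V = G + t·(F−G) with t = -4/5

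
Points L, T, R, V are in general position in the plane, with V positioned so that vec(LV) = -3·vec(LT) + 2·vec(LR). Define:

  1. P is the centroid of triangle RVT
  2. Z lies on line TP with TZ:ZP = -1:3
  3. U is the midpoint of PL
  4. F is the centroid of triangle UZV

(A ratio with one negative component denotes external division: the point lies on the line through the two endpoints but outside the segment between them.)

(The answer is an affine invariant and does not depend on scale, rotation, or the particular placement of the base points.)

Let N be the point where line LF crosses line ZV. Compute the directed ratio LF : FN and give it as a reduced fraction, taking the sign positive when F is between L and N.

LF:FN = 71/7

Assign L = (0, 0), T = (1, 0), R = (0, 1), V = (-3, 2) — the answer is frame-independent, so this choice is without loss of generality.
1. P is the centroid of triangle RVT ⇒ P = (-2/3, 1)
2. Z lies on line TP with TZ:ZP = -1:3 ⇒ Z = (11/6, -1/2)
3. U is the midpoint of PL ⇒ U = (-1/3, 1/2)
4. F is the centroid of triangle UZV ⇒ F = (-1/2, 2/3)
line LF meets ZV at N = (-39/71, 52/71)
F = L + t·(N−L) with t = 71/78, so LF:FN = 71/78:7/78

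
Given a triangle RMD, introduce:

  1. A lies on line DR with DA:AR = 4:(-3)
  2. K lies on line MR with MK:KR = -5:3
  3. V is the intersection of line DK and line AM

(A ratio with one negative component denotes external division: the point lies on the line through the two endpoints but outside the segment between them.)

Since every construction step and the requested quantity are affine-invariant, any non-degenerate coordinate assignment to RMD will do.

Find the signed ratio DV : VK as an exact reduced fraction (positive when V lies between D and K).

Choose coordinates R = (0, 0), M = (1, 0), D = (0, 1).
1. A lies on line DR with DA:AR = 4:(-3) ⇒ A = (0, -3)
2. K lies on line MR with MK:KR = -5:3 ⇒ K = (-3/2, 0)
3. V is the intersection of line DK and line AM ⇒ V = (12/7, 15/7)
V = D + t·(K−D) with t = -8/7, so DV:VK = t:(1−t) = -8/7:15/7

DV:VK = -8/15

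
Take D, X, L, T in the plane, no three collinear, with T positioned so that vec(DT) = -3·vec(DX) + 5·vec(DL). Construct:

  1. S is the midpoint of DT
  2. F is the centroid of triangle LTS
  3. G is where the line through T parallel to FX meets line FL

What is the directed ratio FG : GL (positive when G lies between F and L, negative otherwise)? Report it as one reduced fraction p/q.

Choose coordinates D = (0, 0), X = (1, 0), L = (0, 1), T = (-3, 5).
1. S is the midpoint of DT ⇒ S = (-3/2, 5/2)
2. F is the centroid of triangle LTS ⇒ F = (-3/2, 17/6)
3. G is where the line through T parallel to FX meets line FL ⇒ G = (-27/4, 37/4)
G = F + t·(L−F) with t = -7/2, so FG:GL = t:(1−t) = -7/2:9/2

FG:GL = -7/9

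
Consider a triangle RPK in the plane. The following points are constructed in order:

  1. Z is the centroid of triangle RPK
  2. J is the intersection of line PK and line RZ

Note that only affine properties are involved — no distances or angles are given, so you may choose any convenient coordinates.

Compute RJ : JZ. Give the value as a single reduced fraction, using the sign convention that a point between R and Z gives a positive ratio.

Assign R = (0, 0), P = (1, 0), K = (0, 1) — the answer is frame-independent, so this choice is without loss of generality.
1. Z is the centroid of triangle RPK ⇒ Z = (1/3, 1/3)
2. J is the intersection of line PK and line RZ ⇒ J = (1/2, 1/2)
J = R + t·(Z−R) with t = 3/2, so RJ:JZ = t:(1−t) = 3/2:-1/2

RJ:JZ = -3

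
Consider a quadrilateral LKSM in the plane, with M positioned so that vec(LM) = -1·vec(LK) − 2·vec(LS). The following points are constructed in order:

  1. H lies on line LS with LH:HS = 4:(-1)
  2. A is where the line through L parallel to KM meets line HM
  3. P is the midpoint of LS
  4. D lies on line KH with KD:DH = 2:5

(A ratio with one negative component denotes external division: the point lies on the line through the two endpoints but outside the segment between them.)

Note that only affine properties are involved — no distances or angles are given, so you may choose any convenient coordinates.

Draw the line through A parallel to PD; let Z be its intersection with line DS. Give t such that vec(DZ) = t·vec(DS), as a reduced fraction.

Assign L = (0, 0), K = (1, 0), S = (0, 1), M = (-1, -2) — the answer is frame-independent, so this choice is without loss of generality.
1. H lies on line LS with LH:HS = 4:(-1) ⇒ H = (0, 4/3)
2. A is where the line through L parallel to KM meets line HM ⇒ A = (-4/7, -4/7)
3. P is the midpoint of LS ⇒ P = (0, 1/2)
4. D lies on line KH with KD:DH = 2:5 ⇒ D = (5/7, 8/21)
through A parallel to PD: direction (5/7, -5/42); meets DS at Z = (50/21, -67/63)
Z = D + t·(S−D) with t = -7/3

t = -7/3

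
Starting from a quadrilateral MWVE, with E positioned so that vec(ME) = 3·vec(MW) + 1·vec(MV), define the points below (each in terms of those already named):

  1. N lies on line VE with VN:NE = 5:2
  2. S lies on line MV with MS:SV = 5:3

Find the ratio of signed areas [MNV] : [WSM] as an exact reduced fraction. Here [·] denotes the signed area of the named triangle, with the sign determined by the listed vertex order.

Assign M = (0, 0), W = (1, 0), V = (0, 1), E = (3, 1) — the answer is frame-independent, so this choice is without loss of generality.
1. N lies on line VE with VN:NE = 5:2 ⇒ N = (15/7, 1)
2. S lies on line MV with MS:SV = 5:3 ⇒ S = (0, 5/8)
2·[MNV] = 15/7, 2·[WSM] = 5/8
[MNV]:[WSM] = 15/7:5/8 = 24/7

[MNV]:[WSM] = 24/7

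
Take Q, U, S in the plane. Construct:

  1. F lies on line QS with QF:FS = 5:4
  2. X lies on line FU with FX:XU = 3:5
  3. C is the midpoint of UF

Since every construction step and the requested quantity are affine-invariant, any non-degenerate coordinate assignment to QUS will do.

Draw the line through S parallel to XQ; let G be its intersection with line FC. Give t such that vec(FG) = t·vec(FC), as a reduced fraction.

t = -3/5

Choose coordinates Q = (0, 0), U = (1, 0), S = (0, 1).
1. F lies on line QS with QF:FS = 5:4 ⇒ F = (0, 5/9)
2. X lies on line FU with FX:XU = 3:5 ⇒ X = (3/8, 25/72)
3. C is the midpoint of UF ⇒ C = (1/2, 5/18)
through S parallel to XQ: direction (-3/8, -25/72); meets FC at G = (-3/10, 13/18)
G = F + t·(C−F) with t = -3/5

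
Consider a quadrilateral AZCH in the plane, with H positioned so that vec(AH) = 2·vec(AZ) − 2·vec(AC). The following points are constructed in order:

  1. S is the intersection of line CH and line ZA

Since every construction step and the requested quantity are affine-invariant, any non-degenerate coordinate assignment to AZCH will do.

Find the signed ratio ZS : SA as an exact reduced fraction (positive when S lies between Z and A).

ZS:SA = 1/2

Work in coordinates with A = (0, 0), Z = (1, 0), C = (0, 1), H = (2, -2).
1. S is the intersection of line CH and line ZA ⇒ S = (2/3, 0)
S = Z + t·(A−Z) with t = 1/3, so ZS:SA = t:(1−t) = 1/3:2/3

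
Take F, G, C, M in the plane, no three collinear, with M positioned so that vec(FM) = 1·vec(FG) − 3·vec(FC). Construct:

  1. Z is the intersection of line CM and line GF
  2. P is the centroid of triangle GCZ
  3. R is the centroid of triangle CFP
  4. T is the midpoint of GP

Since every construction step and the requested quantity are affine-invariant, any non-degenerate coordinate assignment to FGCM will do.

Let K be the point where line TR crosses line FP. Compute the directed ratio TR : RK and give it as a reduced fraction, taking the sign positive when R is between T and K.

TR:RK = -11/5

Set F = (0, 0), G = (1, 0), C = (0, 1), M = (1, -3); any affine frame gives the same invariant.
1. Z is the intersection of line CM and line GF ⇒ Z = (1/4, 0)
2. P is the centroid of triangle GCZ ⇒ P = (5/12, 1/3)
3. R is the centroid of triangle CFP ⇒ R = (5/36, 4/9)
4. T is the midpoint of GP ⇒ T = (17/24, 1/6)
line TR meets FP at K = (35/88, 7/22)
R = T + t·(K−T) with t = 11/6, so TR:RK = 11/6:-5/6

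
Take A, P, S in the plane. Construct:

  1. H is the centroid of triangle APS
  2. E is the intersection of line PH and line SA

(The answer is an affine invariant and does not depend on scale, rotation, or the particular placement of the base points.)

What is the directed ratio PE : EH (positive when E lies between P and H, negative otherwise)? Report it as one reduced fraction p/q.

Choose coordinates A = (0, 0), P = (1, 0), S = (0, 1).
1. H is the centroid of triangle APS ⇒ H = (1/3, 1/3)
2. E is the intersection of line PH and line SA ⇒ E = (0, 1/2)
E = P + t·(H−P) with t = 3/2, so PE:EH = t:(1−t) = 3/2:-1/2

PE:EH = -3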